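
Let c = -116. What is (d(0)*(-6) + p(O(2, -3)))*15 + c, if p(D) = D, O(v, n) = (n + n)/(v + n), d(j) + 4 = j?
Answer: 334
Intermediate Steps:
d(j) = -4 + j
O(v, n) = 2*n/(n + v) (O(v, n) = (2*n)/(n + v) = 2*n/(n + v))
(d(0)*(-6) + p(O(2, -3)))*15 + c = ((-4 + 0)*(-6) + 2*(-3)/(-3 + 2))*15 - 116 = (-4*(-6) + 2*(-3)/(-1))*15 - 116 = (24 + 2*(-3)*(-1))*15 - 116 = (24 + 6)*15 - 116 = 30*15 - 116 = 450 - 116 = 334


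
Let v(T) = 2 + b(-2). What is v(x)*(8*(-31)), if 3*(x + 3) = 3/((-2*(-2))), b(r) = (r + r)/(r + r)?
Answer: -744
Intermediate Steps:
b(r) = 1 (b(r) = (2*r)/((2*r)) = (2*r)*(1/(2*r)) = 1)
x = -11/4 (x = -3 + (3/((-2*(-2))))/3 = -3 + (3/4)/3 = -3 + (3*(¼))/3 = -3 + (⅓)*(¾) = -3 + ¼ = -11/4 ≈ -2.7500)
v(T) = 3 (v(T) = 2 + 1 = 3)
v(x)*(8*(-31)) = 3*(8*(-31)) = 3*(-248) = -744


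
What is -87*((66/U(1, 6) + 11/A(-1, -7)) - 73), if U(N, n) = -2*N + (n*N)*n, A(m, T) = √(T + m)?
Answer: 105096/17 + 957*I*√2/4 ≈ 6182.1 + 338.35*I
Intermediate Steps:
U(N, n) = -2*N + N*n² (U(N, n) = -2*N + (N*n)*n = -2*N + N*n²)
-87*((66/U(1, 6) + 11/A(-1, -7)) - 73) = -87*((66/((1*(-2 + 6²))) + 11/(√(-7 - 1))) - 73) = -87*((66/((1*(-2 + 36))) + 11/(√(-8))) - 73) = -87*((66/((1*34)) + 11/((2*I*√2))) - 73) = -87*((66/34 + 11*(-I*√2/4)) - 73) = -87*((66*(1/34) - 11*I*√2/4) - 73) = -87*((33/17 - 11*I*√2/4) - 73) = -87*(-1208/17 - 11*I*√2/4) = 105096/17 + 957*I*√2/4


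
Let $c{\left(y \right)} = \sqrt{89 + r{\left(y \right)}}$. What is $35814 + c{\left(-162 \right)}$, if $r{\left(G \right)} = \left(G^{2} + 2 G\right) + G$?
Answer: $35814 + \sqrt{25847} \approx 35975.0$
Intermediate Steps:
$r{\left(G \right)} = G^{2} + 3 G$
$c{\left(y \right)} = \sqrt{89 + y \left(3 + y\right)}$
$35814 + c{\left(-162 \right)} = 35814 + \sqrt{89 - 162 \left(3 - 162\right)} = 35814 + \sqrt{89 - -25758} = 35814 + \sqrt{89 + 25758} = 35814 + \sqrt{25847}$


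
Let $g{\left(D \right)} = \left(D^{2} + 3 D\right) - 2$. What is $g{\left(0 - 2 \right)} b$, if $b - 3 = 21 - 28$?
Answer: $16$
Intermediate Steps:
$g{\left(D \right)} = -2 + D^{2} + 3 D$
$b = -4$ ($b = 3 + \left(21 - 28\right) = 3 - 7 = -4$)
$g{\left(0 - 2 \right)} b = \left(-2 + \left(0 - 2\right)^{2} + 3 \left(0 - 2\right)\right) \left(-4\right) = \left(-2 + \left(-2\right)^{2} + 3 \left(-2\right)\right) \left(-4\right) = \left(-2 + 4 - 6\right) \left(-4\right) = \left(-4\right) \left(-4\right) = 16$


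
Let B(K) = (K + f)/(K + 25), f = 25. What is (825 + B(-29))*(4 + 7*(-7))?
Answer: -37170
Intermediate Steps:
B(K) = 1 (B(K) = (K + 25)/(K + 25) = (25 + K)/(25 + K) = 1)
(825 + B(-29))*(4 + 7*(-7)) = (825 + 1)*(4 + 7*(-7)) = 826*(4 - 49) = 826*(-45) = -37170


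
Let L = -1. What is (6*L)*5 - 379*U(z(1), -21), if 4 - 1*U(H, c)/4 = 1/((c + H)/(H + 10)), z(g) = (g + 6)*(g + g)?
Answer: -79042/7 ≈ -11292.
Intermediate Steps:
z(g) = 2*g*(6 + g) (z(g) = (6 + g)*(2*g) = 2*g*(6 + g))
U(H, c) = 16 - 4*(10 + H)/(H + c) (U(H, c) = 16 - 4*(H + 10)/(c + H) = 16 - 4*(10 + H)/(H + c))
(6*L)*5 - 379*U(z(1), -21) = (6*(-1))*5 - 1516*(-10 + 3*(2*1*(6 + 1)) + 4*(-21))/(2*1*(6 + 1) - 21) = -6*5 - 1516*(-10 + 3*(2*1*7) - 84)/(2*1*7 - 21) = -30 - 1516*(-10 + 3*14 - 84)/(14 - 21) = -30 - 1516*(-10 + 42 - 84)/(-7) = -30 - 1516*(-1)*(-52)/7 = -30 - 379*208/7 = -30 - 78832/7 = -79042/7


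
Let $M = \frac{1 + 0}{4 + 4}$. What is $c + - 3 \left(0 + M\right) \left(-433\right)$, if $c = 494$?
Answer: $\frac{5251}{8} \approx 656.38$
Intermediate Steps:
$M = \frac{1}{8}$ ($M = 1 \cdot \frac{1}{8} = \frac{1}{8} \approx 0.125$)
$c + - 3 \left(0 + M\right) \left(-433\right) = 494 + - 3 \left(0 + \frac{1}{8}\right) \left(-433\right) = 494 + \left(-3\right) \frac{1}{8} \left(-433\right) = 494 - - \frac{1299}{8} = 494 + \frac{1299}{8} = \frac{5251}{8}$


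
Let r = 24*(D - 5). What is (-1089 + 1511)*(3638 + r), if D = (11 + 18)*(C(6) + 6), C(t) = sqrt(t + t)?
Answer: 3246868 + 587424*sqrt(3) ≈ 4.2643e+6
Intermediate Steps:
C(t) = sqrt(2)*sqrt(t) (C(t) = sqrt(2*t) = sqrt(2)*sqrt(t))
D = 174 + 58*sqrt(3) (D = (11 + 18)*(sqrt(2)*sqrt(6) + 6) = 29*(2*sqrt(3) + 6) = 29*(6 + 2*sqrt(3)) = 174 + 58*sqrt(3) ≈ 274.46)
r = 4056 + 1392*sqrt(3) (r = 24*((174 + 58*sqrt(3)) - 5) = 24*(169 + 58*sqrt(3)) = 4056 + 1392*sqrt(3) ≈ 6467.0)
(-1089 + 1511)*(3638 + r) = (-1089 + 1511)*(3638 + (4056 + 1392*sqrt(3))) = 422*(7694 + 1392*sqrt(3)) = 3246868 + 587424*sqrt(3)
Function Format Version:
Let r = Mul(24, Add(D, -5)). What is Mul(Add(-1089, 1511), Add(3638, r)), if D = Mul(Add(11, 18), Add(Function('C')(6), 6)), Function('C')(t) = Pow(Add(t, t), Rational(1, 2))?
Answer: Add(3246868, Mul(587424, Pow(3, Rational(1, 2)))) ≈ 4.2643e+6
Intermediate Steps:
Function('C')(t) = Mul(Pow(2, Rational(1, 2)), Pow(t, Rational(1, 2))) (Function('C')(t) = Pow(Mul(2, t), Rational(1, 2)) = Mul(Pow(2, Rational(1, 2)), Pow(t, Rational(1, 2))))
D = Add(174, Mul(58, Pow(3, Rational(1, 2)))) (D = Mul(Add(11, 18), Add(Mul(Pow(2, Rational(1, 2)), Pow(6, Rational(1, 2))), 6)) = Mul(29, Add(Mul(2, Pow(3, Rational(1, 2))), 6)) = Mul(29, Add(6, Mul(2, Pow(3, Rational(1, 2))))) = Add(174, Mul(58, Pow(3, Rational(1, 2)))) ≈ 274.46)
r = Add(4056, Mul(1392, Pow(3, Rational(1, 2)))) (r = Mul(24, Add(Add(174, Mul(58, Pow(3, Rational(1, 2)))), -5)) = Mul(24, Add(169, Mul(58, Pow(3, Rational(1, 2))))) = Add(4056, Mul(1392, Pow(3, Rational(1, 2)))) ≈ 6467.0)
Mul(Add(-1089, 1511), Add(3638, r)) = Mul(Add(-1089, 1511), Add(3638, Add(4056, Mul(1392, Pow(3, Rational(1, 2)))))) = Mul(422, Add(7694, Mul(1392, Pow(3, Rational(1, 2))))) = Add(3246868, Mul(587424, Pow(3, Rational(1, 2))))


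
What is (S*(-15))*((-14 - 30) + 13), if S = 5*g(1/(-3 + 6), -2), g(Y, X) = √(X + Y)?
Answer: 775*I*√15 ≈ 3001.6*I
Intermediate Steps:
S = 5*I*√15/3 (S = 5*√(-2 + 1/(-3 + 6)) = 5*√(-2 + 1/3) = 5*√(-2 + ⅓) = 5*√(-5/3) = 5*(I*√15/3) = 5*I*√15/3 ≈ 6.455*I)
(S*(-15))*((-14 - 30) + 13) = ((5*I*√15/3)*(-15))*((-14 - 30) + 13) = (-25*I*√15)*(-44 + 13) = -25*I*√15*(-31) = 775*I*√15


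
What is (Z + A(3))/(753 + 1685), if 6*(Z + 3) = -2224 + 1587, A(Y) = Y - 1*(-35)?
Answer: -427/14628 ≈ -0.029191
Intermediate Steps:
A(Y) = 35 + Y (A(Y) = Y + 35 = 35 + Y)
Z = -655/6 (Z = -3 + (-2224 + 1587)/6 = -3 + (⅙)*(-637) = -3 - 637/6 = -655/6 ≈ -109.17)
(Z + A(3))/(753 + 1685) = (-655/6 + (35 + 3))/(753 + 1685) = (-655/6 + 38)/2438 = -427/6*1/2438 = -427/14628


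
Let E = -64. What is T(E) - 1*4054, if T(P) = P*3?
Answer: -4246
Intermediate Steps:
T(P) = 3*P
T(E) - 1*4054 = 3*(-64) - 1*4054 = -192 - 4054 = -4246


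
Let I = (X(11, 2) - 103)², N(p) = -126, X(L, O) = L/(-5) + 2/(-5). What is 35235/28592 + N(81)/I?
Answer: 33794755/27677056 ≈ 1.2210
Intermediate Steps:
X(L, O) = -⅖ - L/5 (X(L, O) = L*(-⅕) + 2*(-⅕) = -L/5 - ⅖ = -⅖ - L/5)
I = 278784/25 (I = ((-⅖ - ⅕*11) - 103)² = ((-⅖ - 11/5) - 103)² = (-13/5 - 103)² = (-528/5)² = 278784/25 ≈ 11151.)
35235/28592 + N(81)/I = 35235/28592 - 126/278784/25 = 35235*(1/28592) - 126*25/278784 = 35235/28592 - 175/15488 = 33794755/27677056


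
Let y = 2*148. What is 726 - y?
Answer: 430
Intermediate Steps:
y = 296
726 - y = 726 - 1*296 = 726 - 296 = 430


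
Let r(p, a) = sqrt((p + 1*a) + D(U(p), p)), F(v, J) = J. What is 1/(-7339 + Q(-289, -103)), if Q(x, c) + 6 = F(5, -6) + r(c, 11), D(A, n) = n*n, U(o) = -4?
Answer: -7351/54026684 - sqrt(10517)/54026684 ≈ -0.00013796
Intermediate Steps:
D(A, n) = n**2
r(p, a) = sqrt(a + p + p**2) (r(p, a) = sqrt((p + 1*a) + p**2) = sqrt((p + a) + p**2) = sqrt((a + p) + p**2) = sqrt(a + p + p**2))
Q(x, c) = -12 + sqrt(11 + c + c**2) (Q(x, c) = -6 + (-6 + sqrt(11 + c + c**2)) = -12 + sqrt(11 + c + c**2))
1/(-7339 + Q(-289, -103)) = 1/(-7339 + (-12 + sqrt(11 - 103 + (-103)**2))) = 1/(-7339 + (-12 + sqrt(11 - 103 + 10609))) = 1/(-7339 + (-12 + sqrt(10517))) = 1/(-7351 + sqrt(10517))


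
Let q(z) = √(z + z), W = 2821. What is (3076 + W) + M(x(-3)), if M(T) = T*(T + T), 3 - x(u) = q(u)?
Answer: 5903 - 12*I*√6 ≈ 5903.0 - 29.394*I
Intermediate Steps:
q(z) = √2*√z (q(z) = √(2*z) = √2*√z)
x(u) = 3 - √2*√u
M(T) = 2*T² (M(T) = T*(2*T) = 2*T²)
(3076 + W) + M(x(-3)) = (3076 + 2821) + 2*(3 - √2*√(-3))² = 5897 + 2*(3 - √2*I*√3)² = 5897 + 2*(3 - I*√6)²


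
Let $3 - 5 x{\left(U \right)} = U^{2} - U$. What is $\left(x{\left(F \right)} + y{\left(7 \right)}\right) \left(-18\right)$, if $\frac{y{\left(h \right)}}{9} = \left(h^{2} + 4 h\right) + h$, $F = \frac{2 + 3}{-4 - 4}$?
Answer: $- \frac{2178423}{160} \approx -13615.0$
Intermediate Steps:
$F = - \frac{5}{8}$ ($F = \frac{5}{-8} = 5 \left(- \frac{1}{8}\right) = - \frac{5}{8} \approx -0.625$)
$y{\left(h \right)} = 9 h^{2} + 45 h$ ($y{\left(h \right)} = 9 \left(\left(h^{2} + 4 h\right) + h\right) = 9 \left(h^{2} + 5 h\right) = 9 h^{2} + 45 h$)
$x{\left(U \right)} = \frac{3}{5} - \frac{U^{2}}{5} + \frac{U}{5}$ ($x{\left(U \right)} = \frac{3}{5} - \frac{U^{2} - U}{5} = \frac{3}{5} - \left(- \frac{U}{5} + \frac{U^{2}}{5}\right) = \frac{3}{5} - \frac{U^{2}}{5} + \frac{U}{5}$)
$\left(x{\left(F \right)} + y{\left(7 \right)}\right) \left(-18\right) = \left(\left(\frac{3}{5} - \frac{\left(- \frac{5}{8}\right)^{2}}{5} + \frac{1}{5} \left(- \frac{5}{8}\right)\right) + 9 \cdot 7 \left(5 + 7\right)\right) \left(-18\right) = \left(\left(\frac{3}{5} - \frac{5}{64} - \frac{1}{8}\right) + 9 \cdot 7 \cdot 12\right) \left(-18\right) = \left(\left(\frac{3}{5} - \frac{5}{64} - \frac{1}{8}\right) + 756\right) \left(-18\right) = \left(\frac{127}{320} + 756\right) \left(-18\right) = \frac{242047}{320} \left(-18\right) = - \frac{2178423}{160}$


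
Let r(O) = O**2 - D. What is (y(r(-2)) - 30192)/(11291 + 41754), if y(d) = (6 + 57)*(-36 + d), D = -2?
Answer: -32082/53045 ≈ -0.60481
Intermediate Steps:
r(O) = 2 + O**2 (r(O) = O**2 - 1*(-2) = O**2 + 2 = 2 + O**2)
y(d) = -2268 + 63*d (y(d) = 63*(-36 + d) = -2268 + 63*d)
(y(r(-2)) - 30192)/(11291 + 41754) = ((-2268 + 63*(2 + (-2)**2)) - 30192)/(11291 + 41754) = ((-2268 + 63*(2 + 4)) - 30192)/53045 = ((-2268 + 63*6) - 30192)*(1/53045) = ((-2268 + 378) - 30192)*(1/53045) = (-1890 - 30192)*(1/53045) = -32082*1/53045 = -32082/53045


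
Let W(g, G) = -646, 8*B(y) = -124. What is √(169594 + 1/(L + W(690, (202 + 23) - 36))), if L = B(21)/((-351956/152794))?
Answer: 19*√23782091738119610070/224995269 ≈ 411.82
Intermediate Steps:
B(y) = -31/2 (B(y) = (⅛)*(-124) = -31/2)
L = 2368307/351956 (L = -31/(2*((-351956/152794))) = -31/(2*((-351956*1/152794))) = -31/(2*(-175978/76397)) = -31/2*(-76397/175978) = 2368307/351956 ≈ 6.7290)
√(169594 + 1/(L + W(690, (202 + 23) - 36))) = √(169594 + 1/(2368307/351956 - 646)) = √(169594 + 1/(-224995269/351956)) = √(169594 - 351956/224995269) = √(38157847298830/224995269) = 19*√23782091738119610070/224995269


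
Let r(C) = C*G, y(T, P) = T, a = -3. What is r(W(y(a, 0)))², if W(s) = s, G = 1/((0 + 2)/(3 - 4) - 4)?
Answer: ¼ ≈ 0.25000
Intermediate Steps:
G = -⅙ (G = 1/(2/(-1) - 4) = 1/(2*(-1) - 4) = 1/(-2 - 4) = 1/(-6) = -⅙ ≈ -0.16667)
r(C) = -C/6 (r(C) = C*(-⅙) = -C/6)
r(W(y(a, 0)))² = (-⅙*(-3))² = (½)² = ¼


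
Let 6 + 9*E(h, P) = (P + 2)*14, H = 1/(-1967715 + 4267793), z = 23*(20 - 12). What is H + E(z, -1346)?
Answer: -14430689369/6900234 ≈ -2091.3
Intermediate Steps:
z = 184 (z = 23*8 = 184)
H = 1/2300078 ≈ 4.3477e-7
E(h, P) = 22/9 + 14*P/9 (E(h, P) = -⅔ + ((P + 2)*14)/9 = -⅔ + ((2 + P)*14)/9 = -⅔ + (28 + 14*P)/9 = -⅔ + (28/9 + 14*P/9) = 22/9 + 14*P/9)
H + E(z, -1346) = 1/2300078 + (22/9 + (14/9)*(-1346)) = 1/2300078 + (22/9 - 18844/9) = 1/2300078 - 6274/3 = -14430689369/6900234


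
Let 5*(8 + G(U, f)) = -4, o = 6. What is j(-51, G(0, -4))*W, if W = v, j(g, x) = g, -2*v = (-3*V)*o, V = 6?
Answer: -2754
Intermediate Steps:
G(U, f) = -44/5 (G(U, f) = -8 + (⅕)*(-4) = -8 - ⅘ = -44/5)
v = 54 (v = -(-3*6)*6/2 = -(-9)*6 = -½*(-108) = 54)
W = 54
j(-51, G(0, -4))*W = -51*54 = -2754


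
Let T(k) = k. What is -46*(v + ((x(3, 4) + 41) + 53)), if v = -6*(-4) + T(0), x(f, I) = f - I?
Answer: -5382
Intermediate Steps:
v = 24 (v = -6*(-4) + 0 = 24 + 0 = 24)
-46*(v + ((x(3, 4) + 41) + 53)) = -46*(24 + (((3 - 1*4) + 41) + 53)) = -46*(24 + (((3 - 4) + 41) + 53)) = -46*(24 + ((-1 + 41) + 53)) = -46*(24 + (40 + 53)) = -46*(24 + 93) = -46*117 = -5382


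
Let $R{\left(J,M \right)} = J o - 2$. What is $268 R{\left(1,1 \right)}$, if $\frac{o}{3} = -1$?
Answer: $-1340$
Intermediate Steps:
$o = -3$ ($o = 3 \left(-1\right) = -3$)
$R{\left(J,M \right)} = -2 - 3 J$ ($R{\left(J,M \right)} = J \left(-3\right) - 2 = - 3 J - 2 = -2 - 3 J$)
$268 R{\left(1,1 \right)} = 268 \left(-2 - 3\right) = 268 \left(-5\right) = -1340$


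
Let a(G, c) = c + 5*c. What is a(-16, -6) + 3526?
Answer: 3490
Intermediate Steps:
a(G, c) = 6*c
a(-16, -6) + 3526 = 6*(-6) + 3526 = -36 + 3526 = 3490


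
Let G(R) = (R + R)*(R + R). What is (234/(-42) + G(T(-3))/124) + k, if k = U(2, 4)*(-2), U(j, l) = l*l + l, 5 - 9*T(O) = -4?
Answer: -9882/217 ≈ -45.539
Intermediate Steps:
T(O) = 1 (T(O) = 5/9 - 1/9*(-4) = 5/9 + 4/9 = 1)
U(j, l) = l + l**2 (U(j, l) = l**2 + l = l + l**2)
G(R) = 4*R**2 (G(R) = (2*R)*(2*R) = 4*R**2)
k = -40 (k = (4*(1 + 4))*(-2) = (4*5)*(-2) = 20*(-2) = -40)
(234/(-42) + G(T(-3))/124) + k = (234/(-42) + (4*1**2)/124) - 40 = (234*(-1/42) + (4*1)*(1/124)) - 40 = (-39/7 + 4*(1/124)) - 40 = (-39/7 + 1/31) - 40 = -1202/217 - 40 = -9882/217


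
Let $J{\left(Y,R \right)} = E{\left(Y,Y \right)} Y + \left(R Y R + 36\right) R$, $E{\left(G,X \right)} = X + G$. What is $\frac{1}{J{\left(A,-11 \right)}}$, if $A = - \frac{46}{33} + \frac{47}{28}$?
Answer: $- \frac{426888}{330702965} \approx -0.0012909$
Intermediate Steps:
$E{\left(G,X \right)} = G + X$
$A = \frac{263}{924}$ ($A = \left(-46\right) \frac{1}{33} + 47 \cdot \frac{1}{28} = - \frac{46}{33} + \frac{47}{28} = \frac{263}{924} \approx 0.28463$)
$J{\left(Y,R \right)} = 2 Y^{2} + R \left(36 + Y R^{2}\right)$ ($J{\left(Y,R \right)} = \left(Y + Y\right) Y + \left(R Y R + 36\right) R = 2 Y Y + \left(Y R^{2} + 36\right) R = 2 Y^{2} + \left(36 + Y R^{2}\right) R = 2 Y^{2} + R \left(36 + Y R^{2}\right)$)
$\frac{1}{J{\left(A,-11 \right)}} = \frac{1}{2 \left(\frac{263}{924}\right)^{2} + 36 \left(-11\right) + \frac{263 \left(-11\right)^{3}}{924}} = \frac{1}{2 \cdot \frac{69169}{853776} - 396 + \frac{263}{924} \left(-1331\right)} = \frac{1}{\frac{69169}{426888} - 396 - \frac{31823}{84}} = \frac{1}{- \frac{330702965}{426888}} = - \frac{426888}{330702965}$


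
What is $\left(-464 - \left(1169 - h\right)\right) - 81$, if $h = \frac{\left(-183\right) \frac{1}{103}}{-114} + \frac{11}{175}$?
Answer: $- \frac{1173950571}{684950} \approx -1713.9$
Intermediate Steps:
$h = \frac{53729}{684950}$ ($h = \left(-183\right) \frac{1}{103} \left(- \frac{1}{114}\right) + 11 \cdot \frac{1}{175} = \left(- \frac{183}{103}\right) \left(- \frac{1}{114}\right) + \frac{11}{175} = \frac{61}{3914} + \frac{11}{175} = \frac{53729}{684950} \approx 0.078442$)
$\left(-464 - \left(1169 - h\right)\right) - 81 = \left(-464 + \left(\left(\left(-156 + 10^{2}\right) + \frac{53729}{684950}\right) - 1113\right)\right) - 81 = \left(-464 + \left(\left(\left(-156 + 100\right) + \frac{53729}{684950}\right) - 1113\right)\right) - 81 = \left(-464 + \left(\left(-56 + \frac{53729}{684950}\right) - 1113\right)\right) - 81 = \left(-464 - \frac{800652821}{684950}\right) - 81 = - \frac{1118469621}{684950} - 81 = - \frac{1173950571}{684950}$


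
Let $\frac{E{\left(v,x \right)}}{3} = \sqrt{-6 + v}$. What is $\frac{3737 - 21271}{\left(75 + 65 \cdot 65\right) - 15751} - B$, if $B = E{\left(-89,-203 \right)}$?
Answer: $\frac{1594}{1041} - 3 i \sqrt{95} \approx 1.5312 - 29.24 i$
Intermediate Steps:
$E{\left(v,x \right)} = 3 \sqrt{-6 + v}$
$B = 3 i \sqrt{95}$ ($B = 3 \sqrt{-6 - 89} = 3 \sqrt{-95} = 3 i \sqrt{95} \approx 29.24 i$)
$\frac{3737 - 21271}{\left(75 + 65 \cdot 65\right) - 15751} - B = \frac{3737 - 21271}{\left(75 + 65 \cdot 65\right) - 15751} - 3 i \sqrt{95} = - \frac{17534}{\left(75 + 4225\right) - 15751} - 3 i \sqrt{95} = - \frac{17534}{4300 - 15751} - 3 i \sqrt{95} = - \frac{17534}{-11451} - 3 i \sqrt{95} = \left(-17534\right) \left(- \frac{1}{11451}\right) - 3 i \sqrt{95} = \frac{1594}{1041} - 3 i \sqrt{95}$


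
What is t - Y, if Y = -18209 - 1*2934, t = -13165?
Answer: 7978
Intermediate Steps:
Y = -21143 (Y = -18209 - 2934 = -21143)
t - Y = -13165 - 1*(-21143) = -13165 + 21143 = 7978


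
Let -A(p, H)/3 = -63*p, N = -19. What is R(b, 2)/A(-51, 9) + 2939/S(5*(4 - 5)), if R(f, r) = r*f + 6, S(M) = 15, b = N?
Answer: 9443167/48195 ≈ 195.94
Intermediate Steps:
b = -19
A(p, H) = 189*p (A(p, H) = -(-189)*p = 189*p)
R(f, r) = 6 + f*r (R(f, r) = f*r + 6 = 6 + f*r)
R(b, 2)/A(-51, 9) + 2939/S(5*(4 - 5)) = (6 - 19*2)/((189*(-51))) + 2939/15 = (6 - 38)/(-9639) + 2939*(1/15) = -32*(-1/9639) + 2939/15 = 32/9639 + 2939/15 = 9443167/48195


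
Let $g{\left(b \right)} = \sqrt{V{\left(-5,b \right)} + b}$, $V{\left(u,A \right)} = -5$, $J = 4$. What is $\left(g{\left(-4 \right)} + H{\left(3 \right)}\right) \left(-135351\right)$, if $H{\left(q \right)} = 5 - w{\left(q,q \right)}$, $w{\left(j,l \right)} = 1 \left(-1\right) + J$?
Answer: $-270702 - 406053 i \approx -2.707 \cdot 10^{5} - 4.0605 \cdot 10^{5} i$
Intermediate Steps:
$w{\left(j,l \right)} = 3$ ($w{\left(j,l \right)} = 1 \left(-1\right) + 4 = -1 + 4 = 3$)
$H{\left(q \right)} = 2$ ($H{\left(q \right)} = 5 - 3 = 2$)
$g{\left(b \right)} = \sqrt{-5 + b}$
$\left(g{\left(-4 \right)} + H{\left(3 \right)}\right) \left(-135351\right) = \left(\sqrt{-5 - 4} + 2\right) \left(-135351\right) = \left(\sqrt{-9} + 2\right) \left(-135351\right) = \left(3 i + 2\right) \left(-135351\right) = \left(2 + 3 i\right) \left(-135351\right) = -270702 - 406053 i$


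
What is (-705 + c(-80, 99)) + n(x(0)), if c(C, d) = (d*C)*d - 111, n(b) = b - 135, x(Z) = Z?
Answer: -785031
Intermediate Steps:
n(b) = -135 + b
c(C, d) = -111 + C*d² (c(C, d) = (C*d)*d - 111 = C*d² - 111 = -111 + C*d²)
(-705 + c(-80, 99)) + n(x(0)) = (-705 + (-111 - 80*99²)) + (-135 + 0) = (-705 + (-111 - 80*9801)) - 135 = (-705 + (-111 - 784080)) - 135 = (-705 - 784191) - 135 = -784896 - 135 = -785031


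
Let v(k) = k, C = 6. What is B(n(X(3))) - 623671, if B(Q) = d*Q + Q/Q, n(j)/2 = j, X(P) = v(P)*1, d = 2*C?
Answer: -623598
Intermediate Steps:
d = 12 (d = 2*6 = 12)
X(P) = P (X(P) = P*1 = P)
n(j) = 2*j
B(Q) = 1 + 12*Q (B(Q) = 12*Q + Q/Q = 12*Q + 1 = 1 + 12*Q)
B(n(X(3))) - 623671 = (1 + 12*(2*3)) - 623671 = (1 + 12*6) - 623671 = (1 + 72) - 623671 = 73 - 623671 = -623598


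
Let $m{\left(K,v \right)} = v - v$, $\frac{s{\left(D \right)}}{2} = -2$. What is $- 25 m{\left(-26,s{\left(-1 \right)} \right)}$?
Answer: $0$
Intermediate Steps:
$s{\left(D \right)} = -4$ ($s{\left(D \right)} = 2 \left(-2\right) = -4$)
$m{\left(K,v \right)} = 0$
$- 25 m{\left(-26,s{\left(-1 \right)} \right)} = \left(-25\right) 0 = 0$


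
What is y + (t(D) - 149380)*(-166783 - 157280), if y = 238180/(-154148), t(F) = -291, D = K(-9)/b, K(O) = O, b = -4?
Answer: 1869153685782056/38537 ≈ 4.8503e+10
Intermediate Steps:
D = 9/4 (D = -9/(-4) = -9*(-¼) = 9/4 ≈ 2.2500)
y = -59545/38537 (y = 238180*(-1/154148) = -59545/38537 ≈ -1.5451)
y + (t(D) - 149380)*(-166783 - 157280) = -59545/38537 + (-291 - 149380)*(-166783 - 157280) = -59545/38537 - 149671*(-324063) = -59545/38537 + 48502833273 = 1869153685782056/38537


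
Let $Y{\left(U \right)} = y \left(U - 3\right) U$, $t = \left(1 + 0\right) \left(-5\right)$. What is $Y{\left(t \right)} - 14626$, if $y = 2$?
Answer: $-14546$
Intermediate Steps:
$t = -5$ ($t = 1 \left(-5\right) = -5$)
$Y{\left(U \right)} = U \left(-6 + 2 U\right)$ ($Y{\left(U \right)} = 2 \left(U - 3\right) U = 2 \left(-3 + U\right) U = \left(-6 + 2 U\right) U = U \left(-6 + 2 U\right)$)
$Y{\left(t \right)} - 14626 = 2 \left(-5\right) \left(-3 - 5\right) - 14626 = 2 \left(-5\right) \left(-8\right) - 14626 = 80 - 14626 = -14546$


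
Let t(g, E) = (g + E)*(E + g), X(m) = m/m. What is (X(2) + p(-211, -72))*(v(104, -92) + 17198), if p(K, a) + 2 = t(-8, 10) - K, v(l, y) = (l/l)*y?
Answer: 3660684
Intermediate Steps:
v(l, y) = y (v(l, y) = 1*y = y)
X(m) = 1
t(g, E) = (E + g)² (t(g, E) = (E + g)*(E + g) = (E + g)²)
p(K, a) = 2 - K (p(K, a) = -2 + ((10 - 8)² - K) = -2 + (2² - K) = -2 + (4 - K) = 2 - K)
(X(2) + p(-211, -72))*(v(104, -92) + 17198) = (1 + (2 - 1*(-211)))*(-92 + 17198) = (1 + (2 + 211))*17106 = (1 + 213)*17106 = 214*17106 = 3660684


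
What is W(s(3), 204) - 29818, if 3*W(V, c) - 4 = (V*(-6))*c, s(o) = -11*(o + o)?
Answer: -8666/3 ≈ -2888.7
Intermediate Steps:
s(o) = -22*o
W(V, c) = 4/3 - 2*V*c (W(V, c) = 4/3 + ((V*(-6))*c)/3 = 4/3 + ((-6*V)*c)/3 = 4/3 + (-6*V*c)/3 = 4/3 - 2*V*c)
W(s(3), 204) - 29818 = (4/3 - 2*(-22*3)*204) - 29818 = (4/3 - 2*(-66)*204) - 29818 = (4/3 + 26928) - 29818 = 80788/3 - 29818 = -8666/3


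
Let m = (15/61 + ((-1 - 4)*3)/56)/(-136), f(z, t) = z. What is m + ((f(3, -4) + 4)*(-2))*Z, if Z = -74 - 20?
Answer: 611382091/464576 ≈ 1316.0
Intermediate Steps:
m = 75/464576 (m = (15*(1/61) - 5*3*(1/56))*(-1/136) = (15/61 - 15*1/56)*(-1/136) = (15/61 - 15/56)*(-1/136) = -75/3416*(-1/136) = 75/464576 ≈ 0.00016144)
Z = -94
m + ((f(3, -4) + 4)*(-2))*Z = 75/464576 + ((3 + 4)*(-2))*(-94) = 75/464576 + (7*(-2))*(-94) = 75/464576 - 14*(-94) = 75/464576 + 1316 = 611382091/464576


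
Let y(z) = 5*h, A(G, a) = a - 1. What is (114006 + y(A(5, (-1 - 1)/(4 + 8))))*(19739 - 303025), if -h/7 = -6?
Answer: -32355793776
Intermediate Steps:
h = 42 (h = -7*(-6) = 42)
A(G, a) = -1 + a
y(z) = 210 (y(z) = 5*42 = 210)
(114006 + y(A(5, (-1 - 1)/(4 + 8))))*(19739 - 303025) = (114006 + 210)*(19739 - 303025) = 114216*(-283286) = -32355793776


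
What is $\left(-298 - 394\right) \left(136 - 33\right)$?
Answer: $-71276$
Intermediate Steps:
$\left(-298 - 394\right) \left(136 - 33\right) = \left(-692\right) 103 = -71276$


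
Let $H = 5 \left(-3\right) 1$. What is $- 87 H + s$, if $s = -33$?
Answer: $1272$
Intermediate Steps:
$H = -15$ ($H = \left(-15\right) 1 = -15$)
$- 87 H + s = \left(-87\right) \left(-15\right) - 33 = 1305 - 33 = 1272$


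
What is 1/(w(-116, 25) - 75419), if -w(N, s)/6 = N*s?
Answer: -1/58019 ≈ -1.7236e-5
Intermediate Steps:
w(N, s) = -6*N*s
1/(w(-116, 25) - 75419) = 1/(-6*(-116)*25 - 75419) = 1/(17400 - 75419) = 1/(-58019) = -1/58019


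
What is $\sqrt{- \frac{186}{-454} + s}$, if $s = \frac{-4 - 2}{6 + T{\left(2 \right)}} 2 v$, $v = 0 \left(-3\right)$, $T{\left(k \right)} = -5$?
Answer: $\frac{\sqrt{21111}}{227} \approx 0.64007$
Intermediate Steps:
$v = 0$
$s = 0$ ($s = \frac{-4 - 2}{6 - 5} \cdot 2 \cdot 0 = - \frac{6}{1} \cdot 2 \cdot 0 = \left(-6\right) 1 \cdot 2 \cdot 0 = \left(-6\right) 2 \cdot 0 = \left(-12\right) 0 = 0$)
$\sqrt{- \frac{186}{-454} + s} = \sqrt{- \frac{186}{-454} + 0} = \sqrt{\left(-186\right) \left(- \frac{1}{454}\right) + 0} = \sqrt{\frac{93}{227} + 0} = \sqrt{\frac{93}{227}} = \frac{\sqrt{21111}}{227}$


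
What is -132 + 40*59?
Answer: 2228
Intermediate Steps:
-132 + 40*59 = -132 + 2360 = 2228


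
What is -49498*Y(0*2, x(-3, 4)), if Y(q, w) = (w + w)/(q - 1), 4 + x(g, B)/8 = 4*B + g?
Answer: 7127712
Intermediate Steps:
x(g, B) = -32 + 8*g + 32*B (x(g, B) = -32 + 8*(4*B + g) = -32 + 8*(g + 4*B) = -32 + (8*g + 32*B) = -32 + 8*g + 32*B)
Y(q, w) = 2*w/(-1 + q) (Y(q, w) = (2*w)/(-1 + q) = 2*w/(-1 + q))
-49498*Y(0*2, x(-3, 4)) = -98996*(-32 + 8*(-3) + 32*4)/(-1 + 0*2) = -98996*(-32 - 24 + 128)/(-1 + 0) = -98996*72/(-1) = -98996*72*(-1) = -49498*(-144) = 7127712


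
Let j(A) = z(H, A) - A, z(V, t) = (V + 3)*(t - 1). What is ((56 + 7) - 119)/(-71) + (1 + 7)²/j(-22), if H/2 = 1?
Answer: 664/6603 ≈ 0.10056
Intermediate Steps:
H = 2 (H = 2*1 = 2)
z(V, t) = (-1 + t)*(3 + V) (z(V, t) = (3 + V)*(-1 + t) = (-1 + t)*(3 + V))
j(A) = -5 + 4*A (j(A) = (-3 - 1*2 + 3*A + 2*A) - A = (-3 - 2 + 3*A + 2*A) - A = (-5 + 5*A) - A = -5 + 4*A)
((56 + 7) - 119)/(-71) + (1 + 7)²/j(-22) = ((56 + 7) - 119)/(-71) + (1 + 7)²/(-5 + 4*(-22)) = (63 - 119)*(-1/71) + 8²/(-5 - 88) = -56*(-1/71) + 64/(-93) = 56/71 + 64*(-1/93) = 56/71 - 64/93 = 664/6603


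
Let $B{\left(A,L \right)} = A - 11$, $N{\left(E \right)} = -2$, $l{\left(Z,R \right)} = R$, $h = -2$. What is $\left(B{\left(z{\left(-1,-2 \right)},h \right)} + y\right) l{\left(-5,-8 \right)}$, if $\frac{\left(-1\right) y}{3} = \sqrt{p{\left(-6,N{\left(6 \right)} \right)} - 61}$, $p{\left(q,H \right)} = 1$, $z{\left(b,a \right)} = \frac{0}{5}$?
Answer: $88 + 48 i \sqrt{15} \approx 88.0 + 185.9 i$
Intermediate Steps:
$z{\left(b,a \right)} = 0$ ($z{\left(b,a \right)} = 0 \cdot \frac{1}{5} = 0$)
$B{\left(A,L \right)} = -11 + A$
$y = - 6 i \sqrt{15}$ ($y = - 3 \sqrt{1 - 61} = - 3 \sqrt{-60} = - 3 \cdot 2 i \sqrt{15} = - 6 i \sqrt{15} \approx - 23.238 i$)
$\left(B{\left(z{\left(-1,-2 \right)},h \right)} + y\right) l{\left(-5,-8 \right)} = \left(\left(-11 + 0\right) - 6 i \sqrt{15}\right) \left(-8\right) = \left(-11 - 6 i \sqrt{15}\right) \left(-8\right) = 88 + 48 i \sqrt{15}$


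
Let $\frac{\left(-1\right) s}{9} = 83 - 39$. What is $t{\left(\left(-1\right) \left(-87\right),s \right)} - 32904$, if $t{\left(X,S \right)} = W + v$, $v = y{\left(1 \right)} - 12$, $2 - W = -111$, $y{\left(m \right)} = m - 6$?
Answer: $-32808$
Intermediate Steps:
$y{\left(m \right)} = -6 + m$ ($y{\left(m \right)} = m - 6 = -6 + m$)
$W = 113$ ($W = 2 - -111 = 2 + 111 = 113$)
$s = -396$ ($s = - 9 \left(83 - 39\right) = \left(-9\right) 44 = -396$)
$v = -17$ ($v = \left(-6 + 1\right) - 12 = -5 - 12 = -17$)
$t{\left(X,S \right)} = 96$ ($t{\left(X,S \right)} = 113 - 17 = 96$)
$t{\left(\left(-1\right) \left(-87\right),s \right)} - 32904 = 96 - 32904 = -32808$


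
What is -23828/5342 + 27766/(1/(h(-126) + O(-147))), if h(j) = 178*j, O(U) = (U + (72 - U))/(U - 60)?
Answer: -38257124928094/61433 ≈ -6.2275e+8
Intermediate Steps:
O(U) = 72/(-60 + U)
-23828/5342 + 27766/(1/(h(-126) + O(-147))) = -23828/5342 + 27766/(1/(178*(-126) + 72/(-60 - 147))) = -23828*1/5342 + 27766/(1/(-22428 + 72/(-207))) = -11914/2671 + 27766/(1/(-22428 + 72*(-1/207))) = -11914/2671 + 27766/(1/(-22428 - 8/23)) = -11914/2671 + 27766/(1/(-515852/23)) = -11914/2671 + 27766/(-23/515852) = -11914/2671 + 27766*(-515852/23) = -11914/2671 - 14323146632/23 = -38257124928094/61433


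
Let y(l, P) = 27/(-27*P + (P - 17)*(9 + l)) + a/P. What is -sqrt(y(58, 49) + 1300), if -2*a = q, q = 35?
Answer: -sqrt(171702808662)/11494 ≈ -36.051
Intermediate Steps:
a = -35/2 (a = -1/2*35 = -35/2 ≈ -17.500)
y(l, P) = 27/(-27*P + (-17 + P)*(9 + l)) - 35/(2*P) (y(l, P) = 27/(-27*P + (P - 17)*(9 + l)) - 35/(2*P) = 27/(-27*P + (-17 + P)*(9 + l)) - 35/(2*P))
-sqrt(y(58, 49) + 1300) = -sqrt((1/2)*(-5355 - 684*49 - 595*58 + 35*49*58)/(49*(153 + 17*58 + 18*49 - 1*49*58)) + 1300) = -sqrt((1/2)*(1/49)*(-5355 - 33516 - 34510 + 99470)/(153 + 986 + 882 - 2842) + 1300) = -sqrt((1/2)*(1/49)*26089/(-821) + 1300) = -sqrt((1/2)*(1/49)*(-1/821)*26089 + 1300) = -sqrt(-3727/11494 + 1300) = -sqrt(14938473/11494) = -sqrt(171702808662)/11494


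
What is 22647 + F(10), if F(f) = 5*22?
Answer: 22757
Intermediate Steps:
F(f) = 110
22647 + F(10) = 22647 + 110 = 22757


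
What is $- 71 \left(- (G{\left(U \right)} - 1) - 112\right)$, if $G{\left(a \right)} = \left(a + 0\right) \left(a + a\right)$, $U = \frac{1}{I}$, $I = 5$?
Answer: $\frac{197167}{25} \approx 7886.7$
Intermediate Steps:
$U = \frac{1}{5} \approx 0.2$
$G{\left(a \right)} = 2 a^{2}$ ($G{\left(a \right)} = a 2 a = 2 a^{2}$)
$- 71 \left(- (G{\left(U \right)} - 1) - 112\right) = - 71 \left(- (\frac{2}{25} - 1) - 112\right) = - 71 \left(\left(-1\right) \left(- \frac{23}{25}\right) - 112\right) = - 71 \left(\frac{23}{25} - 112\right) = \left(-71\right) \left(- \frac{2777}{25}\right) = \frac{197167}{25}$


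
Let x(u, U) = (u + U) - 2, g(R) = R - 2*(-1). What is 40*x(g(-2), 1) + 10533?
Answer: 10493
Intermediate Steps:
g(R) = 2 + R (g(R) = R + 2 = 2 + R)
x(u, U) = -2 + U + u (x(u, U) = (U + u) - 2 = -2 + U + u)
40*x(g(-2), 1) + 10533 = 40*(-2 + 1 + (2 - 2)) + 10533 = 40*(-2 + 1 + 0) + 10533 = 40*(-1) + 10533 = -40 + 10533 = 10493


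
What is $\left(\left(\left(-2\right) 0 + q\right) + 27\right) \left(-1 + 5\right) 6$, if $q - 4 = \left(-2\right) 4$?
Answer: $552$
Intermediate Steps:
$q = -4$ ($q = 4 - 8 = -4$)
$\left(\left(\left(-2\right) 0 + q\right) + 27\right) \left(-1 + 5\right) 6 = \left(\left(\left(-2\right) 0 - 4\right) + 27\right) \left(-1 + 5\right) 6 = \left(\left(0 - 4\right) + 27\right) 4 \cdot 6 = \left(-4 + 27\right) 24 = 23 \cdot 24 = 552$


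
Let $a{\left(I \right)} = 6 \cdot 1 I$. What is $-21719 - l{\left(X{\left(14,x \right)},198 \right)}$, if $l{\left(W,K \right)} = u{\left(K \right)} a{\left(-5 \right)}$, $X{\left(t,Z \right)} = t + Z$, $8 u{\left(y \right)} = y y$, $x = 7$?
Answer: $125296$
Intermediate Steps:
$a{\left(I \right)} = 6 I$
$u{\left(y \right)} = \frac{y^{2}}{8}$ ($u{\left(y \right)} = \frac{y y}{8} = \frac{y^{2}}{8}$)
$X{\left(t,Z \right)} = Z + t$
$l{\left(W,K \right)} = - \frac{15 K^{2}}{4}$ ($l{\left(W,K \right)} = \frac{K^{2}}{8} \cdot 6 \left(-5\right) = \frac{K^{2}}{8} \left(-30\right) = - \frac{15 K^{2}}{4}$)
$-21719 - l{\left(X{\left(14,x \right)},198 \right)} = -21719 - - \frac{15 \cdot 198^{2}}{4} = -21719 - \left(- \frac{15}{4}\right) 39204 = -21719 - -147015 = -21719 + 147015 = 125296$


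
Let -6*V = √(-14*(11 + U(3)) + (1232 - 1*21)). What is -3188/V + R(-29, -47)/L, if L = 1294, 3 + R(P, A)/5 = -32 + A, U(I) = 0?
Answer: -205/647 + 19128*√1057/1057 ≈ 588.03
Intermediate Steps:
R(P, A) = -175 + 5*A (R(P, A) = -15 + 5*(-32 + A) = -15 + (-160 + 5*A) = -175 + 5*A)
V = -√1057/6 (V = -√(-14*(11 + 0) + (1232 - 1*21))/6 = -√(-14*11 + (1232 - 21))/6 = -√(-154 + 1211)/6 = -√1057/6 ≈ -5.4186)
-3188/V + R(-29, -47)/L = -3188*(-6*√1057/1057) + (-175 + 5*(-47))/1294 = -(-19128)*√1057/1057 + (-175 - 235)*(1/1294) = 19128*√1057/1057 - 410*1/1294 = 19128*√1057/1057 - 205/647 = -205/647 + 19128*√1057/1057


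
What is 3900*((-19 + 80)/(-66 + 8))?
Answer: -118950/29 ≈ -4101.7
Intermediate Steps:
3900*((-19 + 80)/(-66 + 8)) = 3900*(61/(-58)) = 3900*(61*(-1/58)) = 3900*(-61/58) = -118950/29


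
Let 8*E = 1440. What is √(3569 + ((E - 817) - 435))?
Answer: √2497 ≈ 49.970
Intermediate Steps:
E = 180 (E = (⅛)*1440 = 180)
√(3569 + ((E - 817) - 435)) = √(3569 + ((180 - 817) - 435)) = √(3569 + (-637 - 435)) = √(3569 - 1072) = √2497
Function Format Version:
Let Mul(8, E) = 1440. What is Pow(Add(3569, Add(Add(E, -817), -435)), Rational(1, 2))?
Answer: Pow(2497, Rational(1, 2)) ≈ 49.970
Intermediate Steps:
E = 180 (E = Mul(Rational(1, 8), 1440) = 180)
Pow(Add(3569, Add(Add(E, -817), -435)), Rational(1, 2)) = Pow(Add(3569, Add(Add(180, -817), -435)), Rational(1, 2)) = Pow(Add(3569, Add(-637, -435)), Rational(1, 2)) = Pow(Add(3569, -1072), Rational(1, 2)) = Pow(2497, Rational(1, 2))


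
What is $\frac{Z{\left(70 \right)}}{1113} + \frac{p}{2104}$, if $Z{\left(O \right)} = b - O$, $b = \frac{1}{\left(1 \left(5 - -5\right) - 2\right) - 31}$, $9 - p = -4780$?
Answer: $\frac{39734689}{17953432} \approx 2.2132$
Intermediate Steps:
$p = 4789$ ($p = 9 - -4780 = 9 + 4780 = 4789$)
$b = - \frac{1}{23}$ ($b = \frac{1}{\left(1 \left(5 + 5\right) - 2\right) - 31} = \frac{1}{\left(1 \cdot 10 - 2\right) - 31} = \frac{1}{\left(10 - 2\right) - 31} = \frac{1}{8 - 31} = \frac{1}{-23} = - \frac{1}{23} \approx -0.043478$)
$Z{\left(O \right)} = - \frac{1}{23} - O$
$\frac{Z{\left(70 \right)}}{1113} + \frac{p}{2104} = \frac{- \frac{1}{23} - 70}{1113} + \frac{4789}{2104} = \left(- \frac{1}{23} - 70\right) \frac{1}{1113} + 4789 \cdot \frac{1}{2104} = \left(- \frac{1611}{23}\right) \frac{1}{1113} + \frac{4789}{2104} = - \frac{537}{8533} + \frac{4789}{2104} = \frac{39734689}{17953432}$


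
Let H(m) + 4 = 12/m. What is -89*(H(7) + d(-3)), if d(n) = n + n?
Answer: 5162/7 ≈ 737.43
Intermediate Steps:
H(m) = -4 + 12/m
d(n) = 2*n
-89*(H(7) + d(-3)) = -89*((-4 + 12/7) + 2*(-3)) = -89*((-4 + 12*(1/7)) - 6) = -89*((-4 + 12/7) - 6) = -89*(-16/7 - 6) = -89*(-58/7) = 5162/7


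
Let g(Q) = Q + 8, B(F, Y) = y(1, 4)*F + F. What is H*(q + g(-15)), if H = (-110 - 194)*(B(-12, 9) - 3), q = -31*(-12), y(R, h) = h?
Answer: 6990480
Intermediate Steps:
B(F, Y) = 5*F (B(F, Y) = 4*F + F = 5*F)
q = 372
H = 19152 (H = (-110 - 194)*(5*(-12) - 3) = -304*(-60 - 3) = -304*(-63) = 19152)
g(Q) = 8 + Q
H*(q + g(-15)) = 19152*(372 + (8 - 15)) = 19152*(372 - 7) = 19152*365 = 6990480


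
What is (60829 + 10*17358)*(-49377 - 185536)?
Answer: -55065721417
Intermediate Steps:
(60829 + 10*17358)*(-49377 - 185536) = (60829 + 173580)*(-234913) = 234409*(-234913) = -55065721417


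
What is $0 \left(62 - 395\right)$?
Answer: $0$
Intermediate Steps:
$0 \left(62 - 395\right) = 0 \left(-333\right) = 0$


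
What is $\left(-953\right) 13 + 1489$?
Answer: $-10900$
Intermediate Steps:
$\left(-953\right) 13 + 1489 = -12389 + 1489 = -10900$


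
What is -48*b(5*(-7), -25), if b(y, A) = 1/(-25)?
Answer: 48/25 ≈ 1.9200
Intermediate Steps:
b(y, A) = -1/25
-48*b(5*(-7), -25) = -48*(-1/25) = 48/25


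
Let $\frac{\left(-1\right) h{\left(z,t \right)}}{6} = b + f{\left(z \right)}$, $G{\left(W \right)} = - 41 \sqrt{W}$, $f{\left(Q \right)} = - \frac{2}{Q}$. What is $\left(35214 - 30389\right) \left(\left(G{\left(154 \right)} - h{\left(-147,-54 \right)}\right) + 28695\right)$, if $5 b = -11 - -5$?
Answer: $\frac{6782532415}{49} - 197825 \sqrt{154} \approx 1.3596 \cdot 10^{8}$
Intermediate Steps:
$b = - \frac{6}{5}$ ($b = \frac{-11 - -5}{5} = \frac{-11 + 5}{5} = \frac{1}{5} \left(-6\right) = - \frac{6}{5} \approx -1.2$)
$h{\left(z,t \right)} = \frac{36}{5} + \frac{12}{z}$ ($h{\left(z,t \right)} = - 6 \left(- \frac{6}{5} - \frac{2}{z}\right) = \frac{36}{5} + \frac{12}{z}$)
$\left(35214 - 30389\right) \left(\left(G{\left(154 \right)} - h{\left(-147,-54 \right)}\right) + 28695\right) = \left(35214 - 30389\right) \left(\left(- 41 \sqrt{154} - \left(\frac{36}{5} + \frac{12}{-147}\right)\right) + 28695\right) = 4825 \left(\left(- 41 \sqrt{154} - \left(\frac{36}{5} + 12 \left(- \frac{1}{147}\right)\right)\right) + 28695\right) = 4825 \left(\left(- 41 \sqrt{154} - \left(\frac{36}{5} - \frac{4}{49}\right)\right) + 28695\right) = 4825 \left(\left(- 41 \sqrt{154} - \frac{1744}{245}\right) + 28695\right) = 4825 \left(\left(- \frac{1744}{245} - 41 \sqrt{154}\right) + 28695\right) = 4825 \left(\frac{7028531}{245} - 41 \sqrt{154}\right) = \frac{6782532415}{49} - 197825 \sqrt{154}$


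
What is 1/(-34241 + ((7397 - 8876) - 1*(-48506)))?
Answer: 1/12786 ≈ 7.8210e-5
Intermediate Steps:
1/(-34241 + ((7397 - 8876) - 1*(-48506))) = 1/(-34241 + (-1479 + 48506)) = 1/(-34241 + 47027) = 1/12786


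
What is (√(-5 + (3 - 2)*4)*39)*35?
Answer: 1365*I ≈ 1365.0*I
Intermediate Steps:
(√(-5 + (3 - 2)*4)*39)*35 = (√(-5 + 1*4)*39)*35 = (√(-5 + 4)*39)*35 = (√(-1)*39)*35 = (I*39)*35 = (39*I)*35 = 1365*I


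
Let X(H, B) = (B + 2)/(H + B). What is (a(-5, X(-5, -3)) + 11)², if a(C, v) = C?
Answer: 36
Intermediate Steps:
X(H, B) = (2 + B)/(B + H)
(a(-5, X(-5, -3)) + 11)² = (-5 + 11)² = 6² = 36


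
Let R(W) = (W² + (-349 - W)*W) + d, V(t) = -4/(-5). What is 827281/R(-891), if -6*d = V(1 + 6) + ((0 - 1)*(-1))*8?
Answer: 12409215/4664363 ≈ 2.6604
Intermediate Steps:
V(t) = ⅘ (V(t) = -4*(-⅕) = ⅘)
d = -22/15 (d = -(⅘ + ((0 - 1)*(-1))*8)/6 = -(⅘ - 1*(-1)*8)/6 = -(⅘ + 1*8)/6 = -(⅘ + 8)/6 = -⅙*44/5 = -22/15 ≈ -1.4667)
R(W) = -22/15 + W² + W*(-349 - W) (R(W) = (W² + (-349 - W)*W) - 22/15 = (W² + W*(-349 - W)) - 22/15 = -22/15 + W² + W*(-349 - W))
827281/R(-891) = 827281/(-22/15 - 349*(-891)) = 827281/(-22/15 + 310959) = 827281/(4664363/15) = 827281*(15/4664363) = 12409215/4664363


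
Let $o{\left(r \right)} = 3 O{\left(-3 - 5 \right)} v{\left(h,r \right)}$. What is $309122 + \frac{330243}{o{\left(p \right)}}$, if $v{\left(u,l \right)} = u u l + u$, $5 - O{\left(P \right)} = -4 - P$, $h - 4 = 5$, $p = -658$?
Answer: $\frac{531377167}{1719} \approx 3.0912 \cdot 10^{5}$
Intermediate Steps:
$h = 9$ ($h = 4 + 5 = 9$)
$O{\left(P \right)} = 9 + P$ ($O{\left(P \right)} = 5 - \left(-4 - P\right) = 5 + \left(4 + P\right) = 9 + P$)
$v{\left(u,l \right)} = u + l u^{2}$ ($v{\left(u,l \right)} = u^{2} l + u = l u^{2} + u = u + l u^{2}$)
$o{\left(r \right)} = 27 + 243 r$ ($o{\left(r \right)} = 3 \left(9 - 8\right) 9 \left(1 + r 9\right) = 3 \left(9 - 8\right) 9 \left(1 + 9 r\right) = 3 \left(9 - 8\right) \left(9 + 81 r\right) = 3 \cdot 1 \left(9 + 81 r\right) = 3 \left(9 + 81 r\right) = 27 + 243 r$)
$309122 + \frac{330243}{o{\left(p \right)}} = 309122 + \frac{330243}{27 + 243 \left(-658\right)} = 309122 + \frac{330243}{27 - 159894} = 309122 + \frac{330243}{-159867} = 309122 + 330243 \left(- \frac{1}{159867}\right) = 309122 - \frac{3551}{1719} = \frac{531377167}{1719}$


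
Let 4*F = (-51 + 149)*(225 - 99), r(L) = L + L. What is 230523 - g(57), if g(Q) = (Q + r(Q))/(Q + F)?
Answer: 241588047/1048 ≈ 2.3052e+5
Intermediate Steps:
r(L) = 2*L
F = 3087 (F = ((-51 + 149)*(225 - 99))/4 = (98*126)/4 = (¼)*12348 = 3087)
g(Q) = 3*Q/(3087 + Q) (g(Q) = (Q + 2*Q)/(Q + 3087) = (3*Q)/(3087 + Q) = 3*Q/(3087 + Q))
230523 - g(57) = 230523 - 3*57/(3087 + 57) = 230523 - 3*57/3144 = 230523 - 1*57/1048 = 230523 - 57/1048 = 241588047/1048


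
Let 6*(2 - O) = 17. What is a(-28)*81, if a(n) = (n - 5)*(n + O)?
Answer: 154143/2 ≈ 77072.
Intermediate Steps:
O = -⅚ (O = 2 - ⅙*17 = 2 - 17/6 = -⅚ ≈ -0.83333)
a(n) = (-5 + n)*(-⅚ + n) (a(n) = (n - 5)*(n - ⅚) = (-5 + n)*(-⅚ + n))
a(-28)*81 = (25/6 + (-28)² - 35/6*(-28))*81 = (25/6 + 784 + 490/3)*81 = (1903/2)*81 = 154143/2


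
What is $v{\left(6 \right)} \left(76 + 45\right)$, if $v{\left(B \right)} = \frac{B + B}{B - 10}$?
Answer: $-363$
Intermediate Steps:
$v{\left(B \right)} = \frac{2 B}{-10 + B}$
$v{\left(6 \right)} \left(76 + 45\right) = 2 \cdot 6 \frac{1}{-10 + 6} \left(76 + 45\right) = 2 \cdot 6 \frac{1}{-4} \cdot 121 = 2 \cdot 6 \left(- \frac{1}{4}\right) 121 = \left(-3\right) 121 = -363$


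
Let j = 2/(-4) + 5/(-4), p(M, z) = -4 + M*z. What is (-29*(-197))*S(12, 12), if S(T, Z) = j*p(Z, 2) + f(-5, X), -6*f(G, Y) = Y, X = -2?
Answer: -594152/3 ≈ -1.9805e+5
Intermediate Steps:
j = -7/4 (j = 2*(-1/4) + 5*(-1/4) = -1/2 - 5/4 = -7/4 ≈ -1.7500)
f(G, Y) = -Y/6
S(T, Z) = 22/3 - 7*Z/2 (S(T, Z) = -7*(-4 + Z*2)/4 - 1/6*(-2) = -7*(-4 + 2*Z)/4 + 1/3 = (7 - 7*Z/2) + 1/3 = 22/3 - 7*Z/2)
(-29*(-197))*S(12, 12) = (-29*(-197))*(22/3 - 7/2*12) = 5713*(22/3 - 42) = 5713*(-104/3) = -594152/3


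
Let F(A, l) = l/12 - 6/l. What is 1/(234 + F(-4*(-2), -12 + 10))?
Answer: 6/1421 ≈ 0.0042224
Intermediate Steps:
F(A, l) = -6/l + l/12 (F(A, l) = l*(1/12) - 6/l = l/12 - 6/l = -6/l + l/12)
1/(234 + F(-4*(-2), -12 + 10)) = 1/(234 + (-6/(-12 + 10) + (-12 + 10)/12)) = 1/(234 + (-6/(-2) + (1/12)*(-2))) = 1/(234 + (-6*(-1/2) - 1/6)) = 1/(234 + (3 - 1/6)) = 1/(234 + 17/6) = 1/(1421/6) = 6/1421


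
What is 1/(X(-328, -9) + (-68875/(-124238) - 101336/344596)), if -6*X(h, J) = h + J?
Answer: 16054469193/905905119998 ≈ 0.017722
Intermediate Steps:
X(h, J) = -J/6 - h/6 (X(h, J) = -(h + J)/6 = -(J + h)/6 = -J/6 - h/6)
1/(X(-328, -9) + (-68875/(-124238) - 101336/344596)) = 1/((-1/6*(-9) - 1/6*(-328)) + (-68875/(-124238) - 101336/344596)) = 1/((3/2 + 164/3) + (-68875*(-1/124238) - 101336*1/344596)) = 1/(337/6 + (68875/124238 - 25334/86149)) = 1/(337/6 + 2786066883/10702979462) = 1/(905905119998/16054469193) = 16054469193/905905119998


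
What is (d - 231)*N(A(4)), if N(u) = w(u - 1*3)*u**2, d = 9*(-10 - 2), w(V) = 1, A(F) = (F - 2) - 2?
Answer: 0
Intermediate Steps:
A(F) = -4 + F (A(F) = (-2 + F) - 2 = -4 + F)
d = -108 (d = 9*(-12) = -108)
N(u) = u**2 (N(u) = 1*u**2 = u**2)
(d - 231)*N(A(4)) = (-108 - 231)*(-4 + 4)**2 = -339*0**2 = -339*0 = 0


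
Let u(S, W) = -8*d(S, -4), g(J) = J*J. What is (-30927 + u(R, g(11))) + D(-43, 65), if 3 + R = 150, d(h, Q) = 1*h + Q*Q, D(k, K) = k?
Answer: -32274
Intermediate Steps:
d(h, Q) = h + Q²
g(J) = J²
R = 147 (R = -3 + 150 = 147)
u(S, W) = -128 - 8*S (u(S, W) = -8*(S + (-4)²) = -8*(S + 16) = -8*(16 + S) = -128 - 8*S)
(-30927 + u(R, g(11))) + D(-43, 65) = (-30927 + (-128 - 8*147)) - 43 = (-30927 + (-128 - 1176)) - 43 = (-30927 - 1304) - 43 = -32231 - 43 = -32274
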